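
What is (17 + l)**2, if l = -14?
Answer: 9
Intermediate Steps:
(17 + l)**2 = (17 - 14)**2 = 3**2 = 9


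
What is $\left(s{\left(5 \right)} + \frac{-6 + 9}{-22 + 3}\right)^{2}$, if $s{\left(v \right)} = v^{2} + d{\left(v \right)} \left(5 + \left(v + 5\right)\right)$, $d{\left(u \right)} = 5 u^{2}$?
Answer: $\frac{1302993409}{361} \approx 3.6094 \cdot 10^{6}$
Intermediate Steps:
$s{\left(v \right)} = v^{2} + 5 v^{2} \left(10 + v\right)$ ($s{\left(v \right)} = v^{2} + 5 v^{2} \left(5 + \left(v + 5\right)\right) = v^{2} + 5 v^{2} \left(5 + \left(5 + v\right)\right) = v^{2} + 5 v^{2} \left(10 + v\right)$)
$\left(s{\left(5 \right)} + \frac{-6 + 9}{-22 + 3}\right)^{2} = \left(5^{2} \left(51 + 5 \cdot 5\right) + \frac{-6 + 9}{-22 + 3}\right)^{2} = \left(25 \left(51 + 25\right) + \frac{3}{-19}\right)^{2} = \left(25 \cdot 76 + 3 \left(- \frac{1}{19}\right)\right)^{2} = \left(1900 - \frac{3}{19}\right)^{2} = \left(\frac{36097}{19}\right)^{2} = \frac{1302993409}{361}$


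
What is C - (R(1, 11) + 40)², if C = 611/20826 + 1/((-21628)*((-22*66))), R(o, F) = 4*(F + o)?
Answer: -64931874053549/8384829552 ≈ -7744.0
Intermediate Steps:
R(o, F) = 4*F + 4*o
C = 245997139/8384829552 (C = 611*(1/20826) - 1/21628/(-1452) = 47/1602 - 1/21628*(-1/1452) = 47/1602 + 1/31403856 = 245997139/8384829552 ≈ 0.029338)
C - (R(1, 11) + 40)² = 245997139/8384829552 - ((4*11 + 4*1) + 40)² = 245997139/8384829552 - ((44 + 4) + 40)² = 245997139/8384829552 - (48 + 40)² = 245997139/8384829552 - 1*88² = 245997139/8384829552 - 1*7744 = 245997139/8384829552 - 7744 = -64931874053549/8384829552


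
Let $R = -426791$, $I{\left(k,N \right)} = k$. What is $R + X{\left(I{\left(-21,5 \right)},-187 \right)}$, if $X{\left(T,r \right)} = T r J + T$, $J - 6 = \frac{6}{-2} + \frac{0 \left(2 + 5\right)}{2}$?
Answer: $-415031$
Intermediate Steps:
$J = 3$ ($J = 6 + \left(\frac{6}{-2} + \frac{0 \left(2 + 5\right)}{2}\right) = 6 + \left(6 \left(- \frac{1}{2}\right) + 0 \cdot 7 \cdot \frac{1}{2}\right) = 6 + \left(-3 + 0 \cdot \frac{1}{2}\right) = 6 + \left(-3 + 0\right) = 6 - 3 = 3$)
$X{\left(T,r \right)} = T + 3 T r$ ($X{\left(T,r \right)} = T r 3 + T = 3 T r + T = T + 3 T r$)
$R + X{\left(I{\left(-21,5 \right)},-187 \right)} = -426791 - 21 \left(1 + 3 \left(-187\right)\right) = -426791 - 21 \left(1 - 561\right) = -426791 - -11760 = -426791 + 11760 = -415031$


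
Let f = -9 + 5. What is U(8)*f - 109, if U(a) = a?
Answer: -141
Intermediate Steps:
f = -4
U(8)*f - 109 = 8*(-4) - 109 = -32 - 109 = -141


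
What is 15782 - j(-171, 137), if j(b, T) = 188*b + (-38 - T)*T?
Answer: 71905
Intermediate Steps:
j(b, T) = 188*b + T*(-38 - T)
15782 - j(-171, 137) = 15782 - (-1*137**2 - 38*137 + 188*(-171)) = 15782 - (-1*18769 - 5206 - 32148) = 15782 - (-18769 - 5206 - 32148) = 15782 - 1*(-56123) = 15782 + 56123 = 71905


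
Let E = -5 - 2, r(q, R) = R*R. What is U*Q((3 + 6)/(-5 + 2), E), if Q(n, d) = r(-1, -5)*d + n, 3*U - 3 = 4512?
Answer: -267890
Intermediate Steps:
r(q, R) = R²
E = -7
U = 1505 (U = 1 + (⅓)*4512 = 1 + 1504 = 1505)
Q(n, d) = n + 25*d (Q(n, d) = (-5)²*d + n = 25*d + n = n + 25*d)
U*Q((3 + 6)/(-5 + 2), E) = 1505*((3 + 6)/(-5 + 2) + 25*(-7)) = 1505*(9/(-3) - 175) = 1505*(9*(-⅓) - 175) = 1505*(-3 - 175) = 1505*(-178) = -267890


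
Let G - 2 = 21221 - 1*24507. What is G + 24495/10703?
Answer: -35124157/10703 ≈ -3281.7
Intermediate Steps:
G = -3284 (G = 2 + (21221 - 1*24507) = 2 + (21221 - 24507) = 2 - 3286 = -3284)
G + 24495/10703 = -3284 + 24495/10703 = -35124157/10703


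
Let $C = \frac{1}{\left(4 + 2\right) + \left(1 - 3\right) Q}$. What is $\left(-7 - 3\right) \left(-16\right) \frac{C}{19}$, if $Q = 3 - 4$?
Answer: $\frac{20}{19} \approx 1.0526$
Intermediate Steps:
$Q = -1$ ($Q = 3 - 4 = -1$)
$C = \frac{1}{8}$ ($C = \frac{1}{\left(4 + 2\right) + \left(1 - 3\right) \left(-1\right)} = \frac{1}{6 + \left(1 - 3\right) \left(-1\right)} = \frac{1}{6 - -2} = \frac{1}{6 + 2} = \frac{1}{8} \approx 0.125$)
$\left(-7 - 3\right) \left(-16\right) \frac{C}{19} = \left(-7 - 3\right) \left(-16\right) \frac{1}{8 \cdot 19} = \left(-10\right) \left(-16\right) \frac{1}{8} \cdot \frac{1}{19} = 160 \cdot \frac{1}{152} = \frac{20}{19}$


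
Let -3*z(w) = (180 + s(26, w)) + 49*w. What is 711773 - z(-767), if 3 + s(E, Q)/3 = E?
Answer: 2097985/3 ≈ 6.9933e+5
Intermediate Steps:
s(E, Q) = -9 + 3*E
z(w) = -83 - 49*w/3 (z(w) = -((180 + (-9 + 3*26)) + 49*w)/3 = -((180 + (-9 + 78)) + 49*w)/3 = -((180 + 69) + 49*w)/3 = -(249 + 49*w)/3 = -83 - 49*w/3)
711773 - z(-767) = 711773 - (-83 - 49/3*(-767)) = 711773 - (-83 + 37583/3) = 711773 - 1*37334/3 = 711773 - 37334/3 = 2097985/3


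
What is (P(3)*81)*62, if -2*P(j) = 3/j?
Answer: -2511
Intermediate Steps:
P(j) = -3/(2*j)
(P(3)*81)*62 = (-3/2/3*81)*62 = (-3/2*⅓*81)*62 = -½*81*62 = -81/2*62 = -2511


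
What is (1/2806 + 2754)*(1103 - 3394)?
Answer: -17704217975/2806 ≈ -6.3094e+6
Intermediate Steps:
(1/2806 + 2754)*(1103 - 3394) = (1/2806 + 2754)*(-2291) = (7727725/2806)*(-2291) = -17704217975/2806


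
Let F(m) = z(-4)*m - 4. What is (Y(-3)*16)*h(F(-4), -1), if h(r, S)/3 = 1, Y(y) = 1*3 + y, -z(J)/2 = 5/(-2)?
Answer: 0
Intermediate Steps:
z(J) = 5 (z(J) = -10/(-2) = -10*(-1)/2 = -2*(-5/2) = 5)
F(m) = -4 + 5*m (F(m) = 5*m - 4 = -4 + 5*m)
Y(y) = 3 + y
h(r, S) = 3 (h(r, S) = 3*1 = 3)
(Y(-3)*16)*h(F(-4), -1) = ((3 - 3)*16)*3 = (0*16)*3 = 0*3 = 0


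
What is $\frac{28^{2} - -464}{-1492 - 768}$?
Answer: $- \frac{312}{565} \approx -0.55221$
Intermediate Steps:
$\frac{28^{2} - -464}{-1492 - 768} = \frac{784 + 464}{-2260} = 1248 \left(- \frac{1}{2260}\right) = - \frac{312}{565}$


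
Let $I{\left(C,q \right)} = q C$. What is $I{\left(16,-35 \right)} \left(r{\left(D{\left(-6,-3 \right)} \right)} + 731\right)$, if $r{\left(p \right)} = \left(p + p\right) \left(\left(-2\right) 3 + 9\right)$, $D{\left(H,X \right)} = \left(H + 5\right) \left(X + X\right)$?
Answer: $-429520$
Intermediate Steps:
$D{\left(H,X \right)} = 2 X \left(5 + H\right)$ ($D{\left(H,X \right)} = \left(5 + H\right) 2 X = 2 X \left(5 + H\right)$)
$r{\left(p \right)} = 6 p$ ($r{\left(p \right)} = 2 p \left(-6 + 9\right) = 2 p 3 = 6 p$)
$I{\left(C,q \right)} = C q$
$I{\left(16,-35 \right)} \left(r{\left(D{\left(-6,-3 \right)} \right)} + 731\right) = 16 \left(-35\right) \left(6 \cdot 2 \left(-3\right) \left(5 - 6\right) + 731\right) = - 560 \left(6 \cdot 2 \left(-3\right) \left(-1\right) + 731\right) = - 560 \left(6 \cdot 6 + 731\right) = - 560 \left(36 + 731\right) = \left(-560\right) 767 = -429520$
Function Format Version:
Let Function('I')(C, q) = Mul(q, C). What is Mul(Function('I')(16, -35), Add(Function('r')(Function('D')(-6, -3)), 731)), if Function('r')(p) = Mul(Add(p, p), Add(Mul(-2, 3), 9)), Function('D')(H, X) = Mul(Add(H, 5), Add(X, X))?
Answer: -429520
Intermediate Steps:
Function('D')(H, X) = Mul(2, X, Add(5, H)) (Function('D')(H, X) = Mul(Add(5, H), Mul(2, X)) = Mul(2, X, Add(5, H)))
Function('r')(p) = Mul(6, p) (Function('r')(p) = Mul(Mul(2, p), Add(-6, 9)) = Mul(Mul(2, p), 3) = Mul(6, p))
Function('I')(C, q) = Mul(C, q)
Mul(Function('I')(16, -35), Add(Function('r')(Function('D')(-6, -3)), 731)) = Mul(Mul(16, -35), Add(Mul(6, Mul(2, -3, Add(5, -6))), 731)) = Mul(-560, Add(Mul(6, Mul(2, -3, -1)), 731)) = Mul(-560, Add(Mul(6, 6), 731)) = Mul(-560, Add(36, 731)) = Mul(-560, 767) = -429520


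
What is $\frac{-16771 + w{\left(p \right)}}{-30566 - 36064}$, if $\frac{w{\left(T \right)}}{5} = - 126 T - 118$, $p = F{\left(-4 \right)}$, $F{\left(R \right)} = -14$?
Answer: $\frac{2847}{22210} \approx 0.12819$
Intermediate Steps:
$p = -14$
$w{\left(T \right)} = -590 - 630 T$ ($w{\left(T \right)} = 5 \left(- 126 T - 118\right) = 5 \left(-118 - 126 T\right) = -590 - 630 T$)
$\frac{-16771 + w{\left(p \right)}}{-30566 - 36064} = \frac{-16771 - -8230}{-30566 - 36064} = \frac{-16771 + \left(-590 + 8820\right)}{-66630} = \left(-16771 + 8230\right) \left(- \frac{1}{66630}\right) = \left(-8541\right) \left(- \frac{1}{66630}\right) = \frac{2847}{22210}$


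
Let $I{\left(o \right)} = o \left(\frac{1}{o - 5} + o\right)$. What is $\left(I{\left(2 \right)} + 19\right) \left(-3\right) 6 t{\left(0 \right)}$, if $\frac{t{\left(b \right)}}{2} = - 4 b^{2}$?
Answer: $0$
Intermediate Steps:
$t{\left(b \right)} = - 8 b^{2}$ ($t{\left(b \right)} = 2 \left(- 4 b^{2}\right) = - 8 b^{2}$)
$I{\left(o \right)} = o \left(o + \frac{1}{-5 + o}\right)$ ($I{\left(o \right)} = o \left(\frac{1}{-5 + o} + o\right) = o \left(o + \frac{1}{-5 + o}\right)$)
$\left(I{\left(2 \right)} + 19\right) \left(-3\right) 6 t{\left(0 \right)} = \left(\frac{2 \left(1 + 2^{2} - 10\right)}{-5 + 2} + 19\right) \left(-3\right) 6 \left(- 8 \cdot 0^{2}\right) = \left(\frac{2 \left(1 + 4 - 10\right)}{-3} + 19\right) \left(- 18 \left(\left(-8\right) 0\right)\right) = \left(2 \left(- \frac{1}{3}\right) \left(-5\right) + 19\right) \left(\left(-18\right) 0\right) = \left(\frac{10}{3} + 19\right) 0 = \frac{67}{3} \cdot 0 = 0$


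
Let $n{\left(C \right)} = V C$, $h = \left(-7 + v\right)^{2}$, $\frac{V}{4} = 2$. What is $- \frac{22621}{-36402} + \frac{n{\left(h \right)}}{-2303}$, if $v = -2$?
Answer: $\frac{28507667}{83833806} \approx 0.34005$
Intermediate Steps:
$V = 8$ ($V = 4 \cdot 2 = 8$)
$h = 81$ ($h = \left(-7 - 2\right)^{2} = \left(-9\right)^{2} = 81$)
$n{\left(C \right)} = 8 C$
$- \frac{22621}{-36402} + \frac{n{\left(h \right)}}{-2303} = - \frac{22621}{-36402} + \frac{8 \cdot 81}{-2303} = \left(-22621\right) \left(- \frac{1}{36402}\right) + 648 \left(- \frac{1}{2303}\right) = \frac{22621}{36402} - \frac{648}{2303} = \frac{28507667}{83833806}$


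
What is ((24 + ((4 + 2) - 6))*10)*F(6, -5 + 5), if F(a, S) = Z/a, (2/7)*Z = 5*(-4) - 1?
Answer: -2940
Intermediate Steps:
Z = -147/2 (Z = 7*(5*(-4) - 1)/2 = 7*(-20 - 1)/2 = (7/2)*(-21) = -147/2 ≈ -73.500)
F(a, S) = -147/(2*a)
((24 + ((4 + 2) - 6))*10)*F(6, -5 + 5) = ((24 + ((4 + 2) - 6))*10)*(-147/2/6) = ((24 + (6 - 6))*10)*(-147/2*1/6) = ((24 + 0)*10)*(-49/4) = (24*10)*(-49/4) = 240*(-49/4) = -2940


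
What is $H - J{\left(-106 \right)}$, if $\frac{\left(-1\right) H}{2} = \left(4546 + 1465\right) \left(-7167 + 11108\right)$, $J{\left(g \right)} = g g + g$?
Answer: $-47389832$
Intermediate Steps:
$J{\left(g \right)} = g + g^{2}$ ($J{\left(g \right)} = g^{2} + g = g + g^{2}$)
$H = -47378702$ ($H = - 2 \left(4546 + 1465\right) \left(-7167 + 11108\right) = - 2 \cdot 6011 \cdot 3941 = \left(-2\right) 23689351 = -47378702$)
$H - J{\left(-106 \right)} = -47378702 - - 106 \left(1 - 106\right) = -47378702 - \left(-106\right) \left(-105\right) = -47378702 - 11130 = -47389832$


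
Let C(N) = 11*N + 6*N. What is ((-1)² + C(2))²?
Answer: 1225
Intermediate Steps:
C(N) = 17*N
((-1)² + C(2))² = ((-1)² + 17*2)² = (1 + 34)² = 35² = 1225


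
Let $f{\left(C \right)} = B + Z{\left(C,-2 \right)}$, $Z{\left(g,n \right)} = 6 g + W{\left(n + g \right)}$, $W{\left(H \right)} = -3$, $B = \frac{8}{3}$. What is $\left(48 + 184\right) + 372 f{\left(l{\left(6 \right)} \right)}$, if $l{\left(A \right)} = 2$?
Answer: $4572$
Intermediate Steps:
$B = \frac{8}{3}$ ($B = 8 \cdot \frac{1}{3} = \frac{8}{3} \approx 2.6667$)
$Z{\left(g,n \right)} = -3 + 6 g$ ($Z{\left(g,n \right)} = 6 g - 3 = -3 + 6 g$)
$f{\left(C \right)} = - \frac{1}{3} + 6 C$ ($f{\left(C \right)} = \frac{8}{3} + \left(-3 + 6 C\right) = - \frac{1}{3} + 6 C$)
$\left(48 + 184\right) + 372 f{\left(l{\left(6 \right)} \right)} = \left(48 + 184\right) + 372 \left(- \frac{1}{3} + 6 \cdot 2\right) = 232 + 372 \left(- \frac{1}{3} + 12\right) = 232 + 372 \cdot \frac{35}{3} = 232 + 4340 = 4572$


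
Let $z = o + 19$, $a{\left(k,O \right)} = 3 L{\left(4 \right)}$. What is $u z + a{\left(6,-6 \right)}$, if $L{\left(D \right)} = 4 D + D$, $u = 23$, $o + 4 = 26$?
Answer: $1003$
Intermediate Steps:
$o = 22$ ($o = -4 + 26 = 22$)
$L{\left(D \right)} = 5 D$
$a{\left(k,O \right)} = 60$ ($a{\left(k,O \right)} = 3 \cdot 5 \cdot 4 = 3 \cdot 20 = 60$)
$z = 41$ ($z = 22 + 19 = 41$)
$u z + a{\left(6,-6 \right)} = 23 \cdot 41 + 60 = 943 + 60 = 1003$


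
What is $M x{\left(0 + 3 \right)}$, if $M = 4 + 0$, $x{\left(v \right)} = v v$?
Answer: $36$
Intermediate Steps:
$x{\left(v \right)} = v^{2}$
$M = 4$
$M x{\left(0 + 3 \right)} = 4 \left(0 + 3\right)^{2} = 4 \cdot 3^{2} = 4 \cdot 9 = 36$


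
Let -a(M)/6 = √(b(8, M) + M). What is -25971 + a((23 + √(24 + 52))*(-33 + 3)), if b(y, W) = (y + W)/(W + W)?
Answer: -25971 - I*√(16324770 + 2483100*√19)/(5*√(23 + 2*√19)) ≈ -25971.0 - 185.03*I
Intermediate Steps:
b(y, W) = (W + y)/(2*W) (b(y, W) = (W + y)/((2*W)) = (W + y)*(1/(2*W)) = (W + y)/(2*W))
a(M) = -6*√(M + (8 + M)/(2*M)) (a(M) = -6*√((M + 8)/(2*M) + M) = -6*√((8 + M)/(2*M) + M) = -6*√(M + (8 + M)/(2*M)))
-25971 + a((23 + √(24 + 52))*(-33 + 3)) = -25971 - 3*√(2 + 4*((23 + √(24 + 52))*(-33 + 3)) + 16/(((23 + √(24 + 52))*(-33 + 3)))) = -25971 - 3*√(2 + 4*((23 + √76)*(-30)) + 16/(((23 + √76)*(-30)))) = -25971 - 3*√(2 + 4*((23 + 2*√19)*(-30)) + 16/(((23 + 2*√19)*(-30)))) = -25971 - 3*√(2 + 4*(-690 - 60*√19) + 16/(-690 - 60*√19)) = -25971 - 3*√(2 + (-2760 - 240*√19) + 16/(-690 - 60*√19)) = -25971 - 3*√(-2758 - 240*√19 + 16/(-690 - 60*√19))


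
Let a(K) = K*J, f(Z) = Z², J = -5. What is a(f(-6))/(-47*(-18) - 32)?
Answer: -90/407 ≈ -0.22113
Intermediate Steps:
a(K) = -5*K (a(K) = K*(-5) = -5*K)
a(f(-6))/(-47*(-18) - 32) = (-5*(-6)²)/(-47*(-18) - 32) = (-5*36)/(846 - 32) = -180/814 = -180*1/814 = -90/407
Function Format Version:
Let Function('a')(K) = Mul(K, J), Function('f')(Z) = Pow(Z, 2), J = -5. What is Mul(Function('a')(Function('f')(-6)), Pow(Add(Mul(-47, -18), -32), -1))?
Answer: Rational(-90, 407) ≈ -0.22113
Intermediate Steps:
Function('a')(K) = Mul(-5, K) (Function('a')(K) = Mul(K, -5) = Mul(-5, K))
Mul(Function('a')(Function('f')(-6)), Pow(Add(Mul(-47, -18), -32), -1)) = Mul(Mul(-5, Pow(-6, 2)), Pow(Add(Mul(-47, -18), -32), -1)) = Mul(Mul(-5, 36), Pow(Add(846, -32), -1)) = Mul(-180, Pow(814, -1)) = Mul(-180, Rational(1, 814)) = Rational(-90, 407)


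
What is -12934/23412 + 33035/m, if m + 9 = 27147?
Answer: 17600522/26473119 ≈ 0.66484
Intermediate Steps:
m = 27138 (m = -9 + 27147 = 27138)
-12934/23412 + 33035/m = -12934/23412 + 33035/27138 = -12934*1/23412 + 33035*(1/27138) = -6467/11706 + 33035/27138 = 17600522/26473119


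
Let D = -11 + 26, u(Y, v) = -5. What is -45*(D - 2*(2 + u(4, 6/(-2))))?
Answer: -945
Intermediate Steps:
D = 15
-45*(D - 2*(2 + u(4, 6/(-2)))) = -45*(15 - 2*(2 - 5)) = -45*(15 - 2*(-3)) = -45*(15 + 6) = -45*21 = -945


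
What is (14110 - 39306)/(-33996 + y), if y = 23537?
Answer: 25196/10459 ≈ 2.4090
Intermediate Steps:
(14110 - 39306)/(-33996 + y) = (14110 - 39306)/(-33996 + 23537) = -25196/(-10459) = -25196*(-1/10459) = 25196/10459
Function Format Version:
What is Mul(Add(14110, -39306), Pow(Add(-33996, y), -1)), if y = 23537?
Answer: Rational(25196, 10459) ≈ 2.4090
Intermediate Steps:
Mul(Add(14110, -39306), Pow(Add(-33996, y), -1)) = Mul(Add(14110, -39306), Pow(Add(-33996, 23537), -1)) = Mul(-25196, Pow(-10459, -1)) = Mul(-25196, Rational(-1, 10459)) = Rational(25196, 10459)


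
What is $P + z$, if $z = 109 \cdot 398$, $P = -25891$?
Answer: $17491$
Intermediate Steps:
$z = 43382$
$P + z = -25891 + 43382 = 17491$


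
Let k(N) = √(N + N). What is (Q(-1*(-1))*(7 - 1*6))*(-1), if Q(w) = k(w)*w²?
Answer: -√2 ≈ -1.4142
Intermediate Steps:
k(N) = √2*√N (k(N) = √(2*N) = √2*√N)
Q(w) = √2*w^(5/2) (Q(w) = (√2*√w)*w² = √2*w^(5/2))
(Q(-1*(-1))*(7 - 1*6))*(-1) = ((√2*(-1*(-1))^(5/2))*(7 - 1*6))*(-1) = ((√2*1^(5/2))*(7 - 6))*(-1) = ((√2*1)*1)*(-1) = (√2*1)*(-1) = √2*(-1) = -√2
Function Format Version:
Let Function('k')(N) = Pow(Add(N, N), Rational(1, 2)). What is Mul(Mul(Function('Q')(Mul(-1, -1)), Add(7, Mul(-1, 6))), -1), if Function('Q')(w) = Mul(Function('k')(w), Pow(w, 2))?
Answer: Mul(-1, Pow(2, Rational(1, 2))) ≈ -1.4142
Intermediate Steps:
Function('k')(N) = Mul(Pow(2, Rational(1, 2)), Pow(N, Rational(1, 2))) (Function('k')(N) = Pow(Mul(2, N), Rational(1, 2)) = Mul(Pow(2, Rational(1, 2)), Pow(N, Rational(1, 2))))
Function('Q')(w) = Mul(Pow(2, Rational(1, 2)), Pow(w, Rational(5, 2))) (Function('Q')(w) = Mul(Mul(Pow(2, Rational(1, 2)), Pow(w, Rational(1, 2))), Pow(w, 2)) = Mul(Pow(2, Rational(1, 2)), Pow(w, Rational(5, 2))))
Mul(Mul(Function('Q')(Mul(-1, -1)), Add(7, Mul(-1, 6))), -1) = Mul(Mul(Mul(Pow(2, Rational(1, 2)), Pow(Mul(-1, -1), Rational(5, 2))), Add(7, Mul(-1, 6))), -1) = Mul(Mul(Mul(Pow(2, Rational(1, 2)), Pow(1, Rational(5, 2))), Add(7, -6)), -1) = Mul(Mul(Mul(Pow(2, Rational(1, 2)), 1), 1), -1) = Mul(Mul(Pow(2, Rational(1, 2)), 1), -1) = Mul(Pow(2, Rational(1, 2)), -1) = Mul(-1, Pow(2, Rational(1, 2)))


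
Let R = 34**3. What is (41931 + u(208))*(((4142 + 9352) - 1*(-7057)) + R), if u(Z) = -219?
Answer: 2496671760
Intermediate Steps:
R = 39304
(41931 + u(208))*(((4142 + 9352) - 1*(-7057)) + R) = (41931 - 219)*(((4142 + 9352) - 1*(-7057)) + 39304) = 41712*((13494 + 7057) + 39304) = 41712*(20551 + 39304) = 41712*59855 = 2496671760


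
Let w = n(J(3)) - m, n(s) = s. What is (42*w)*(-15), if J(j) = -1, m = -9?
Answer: -5040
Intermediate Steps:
w = 8 (w = -1 - 1*(-9) = -1 + 9 = 8)
(42*w)*(-15) = (42*8)*(-15) = 336*(-15) = -5040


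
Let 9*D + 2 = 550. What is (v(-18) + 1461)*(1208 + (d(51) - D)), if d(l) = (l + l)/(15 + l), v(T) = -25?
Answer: 163297612/99 ≈ 1.6495e+6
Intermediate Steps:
D = 548/9 (D = -2/9 + (⅑)*550 = -2/9 + 550/9 = 548/9 ≈ 60.889)
d(l) = 2*l/(15 + l) (d(l) = (2*l)/(15 + l) = 2*l/(15 + l))
(v(-18) + 1461)*(1208 + (d(51) - D)) = (-25 + 1461)*(1208 + (2*51/(15 + 51) - 1*548/9)) = 1436*(1208 + (2*51/66 - 548/9)) = 1436*(1208 + (2*51*(1/66) - 548/9)) = 1436*(1208 + (17/11 - 548/9)) = 1436*(1208 - 5875/99) = 1436*(113717/99) = 163297612/99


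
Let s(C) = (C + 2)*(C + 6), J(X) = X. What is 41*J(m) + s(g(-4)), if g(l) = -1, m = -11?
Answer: -446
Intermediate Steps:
s(C) = (2 + C)*(6 + C)
41*J(m) + s(g(-4)) = 41*(-11) + (12 + (-1)² + 8*(-1)) = -451 + (12 + 1 - 8) = -451 + 5 = -446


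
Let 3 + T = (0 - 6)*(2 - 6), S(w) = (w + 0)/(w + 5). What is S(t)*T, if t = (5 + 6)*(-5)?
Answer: 231/10 ≈ 23.100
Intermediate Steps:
t = -55 (t = 11*(-5) = -55)
S(w) = w/(5 + w)
T = 21 (T = -3 + (0 - 6)*(2 - 6) = -3 - 6*(-4) = -3 + 24 = 21)
S(t)*T = -55/(5 - 55)*21 = -55/(-50)*21 = -55*(-1/50)*21 = (11/10)*21 = 231/10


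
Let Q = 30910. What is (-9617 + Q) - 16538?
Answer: 4755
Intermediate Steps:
(-9617 + Q) - 16538 = (-9617 + 30910) - 16538 = 21293 - 16538 = 4755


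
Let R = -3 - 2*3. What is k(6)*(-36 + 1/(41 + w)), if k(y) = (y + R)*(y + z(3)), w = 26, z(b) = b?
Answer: 65097/67 ≈ 971.60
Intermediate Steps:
R = -9 (R = -3 - 6 = -9)
k(y) = (-9 + y)*(3 + y) (k(y) = (y - 9)*(y + 3) = (-9 + y)*(3 + y))
k(6)*(-36 + 1/(41 + w)) = (-27 + 6² - 6*6)*(-36 + 1/(41 + 26)) = (-27 + 36 - 36)*(-36 + 1/67) = -27*(-36 + 1/67) = -27*(-2411/67) = 65097/67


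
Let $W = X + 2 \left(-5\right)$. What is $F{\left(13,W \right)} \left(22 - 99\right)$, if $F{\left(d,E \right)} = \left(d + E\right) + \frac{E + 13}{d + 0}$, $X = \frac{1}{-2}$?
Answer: $- \frac{2695}{13} \approx -207.31$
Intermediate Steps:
$X = - \frac{1}{2} \approx -0.5$
$W = - \frac{21}{2}$ ($W = - \frac{1}{2} + 2 \left(-5\right) = - \frac{1}{2} - 10 = - \frac{21}{2} \approx -10.5$)
$F{\left(d,E \right)} = E + d + \frac{13 + E}{d}$ ($F{\left(d,E \right)} = \left(E + d\right) + \frac{13 + E}{d} = E + d + \frac{13 + E}{d}$)
$F{\left(13,W \right)} \left(22 - 99\right) = \frac{13 - \frac{21}{2} + 13 \left(- \frac{21}{2} + 13\right)}{13} \left(22 - 99\right) = \frac{13 - \frac{21}{2} + 13 \cdot \frac{5}{2}}{13} \left(-77\right) = \frac{13 - \frac{21}{2} + \frac{65}{2}}{13} \left(-77\right) = \frac{1}{13} \cdot 35 \left(-77\right) = \frac{35}{13} \left(-77\right) = - \frac{2695}{13}$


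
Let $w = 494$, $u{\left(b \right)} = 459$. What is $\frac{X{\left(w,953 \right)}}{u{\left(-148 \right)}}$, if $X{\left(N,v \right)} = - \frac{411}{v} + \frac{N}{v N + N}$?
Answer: $- \frac{391141}{417305358} \approx -0.0009373$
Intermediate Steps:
$X{\left(N,v \right)} = - \frac{411}{v} + \frac{N}{N + N v}$ ($X{\left(N,v \right)} = - \frac{411}{v} + \frac{N}{N v + N} = - \frac{411}{v} + \frac{N}{N + N v}$)
$\frac{X{\left(w,953 \right)}}{u{\left(-148 \right)}} = \frac{\frac{1}{953} \frac{1}{1 + 953} \left(-411 - 390730\right)}{459} = \frac{-411 - 390730}{953 \cdot 954} \cdot \frac{1}{459} = \frac{1}{953} \cdot \frac{1}{954} \left(-391141\right) \frac{1}{459} = \left(- \frac{391141}{909162}\right) \frac{1}{459} = - \frac{391141}{417305358}$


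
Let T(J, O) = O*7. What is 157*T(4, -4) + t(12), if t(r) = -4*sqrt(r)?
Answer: -4396 - 8*sqrt(3) ≈ -4409.9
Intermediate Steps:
T(J, O) = 7*O
157*T(4, -4) + t(12) = 157*(7*(-4)) - 8*sqrt(3) = 157*(-28) - 8*sqrt(3) = -4396 - 8*sqrt(3)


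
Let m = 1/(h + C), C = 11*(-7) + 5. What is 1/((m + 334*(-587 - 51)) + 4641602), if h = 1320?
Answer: 1248/5526780481 ≈ 2.2581e-7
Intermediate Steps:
C = -72 (C = -77 + 5 = -72)
m = 1/1248 (m = 1/(1320 - 72) = 1/1248 ≈ 0.00080128)
1/((m + 334*(-587 - 51)) + 4641602) = 1/((1/1248 + 334*(-587 - 51)) + 4641602) = 1/((1/1248 + 334*(-638)) + 4641602) = 1/((1/1248 - 213092) + 4641602) = 1/(-265938815/1248 + 4641602) = 1/(5526780481/1248) = 1248/5526780481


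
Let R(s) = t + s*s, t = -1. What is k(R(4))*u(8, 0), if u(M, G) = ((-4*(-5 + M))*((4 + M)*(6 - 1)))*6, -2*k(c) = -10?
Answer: -21600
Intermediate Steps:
R(s) = -1 + s² (R(s) = -1 + s*s = -1 + s²)
k(c) = 5 (k(c) = -½*(-10) = 5)
u(M, G) = 6*(20 - 4*M)*(20 + 5*M) (u(M, G) = ((20 - 4*M)*((4 + M)*5))*6 = ((20 - 4*M)*(20 + 5*M))*6 = 6*(20 - 4*M)*(20 + 5*M))
k(R(4))*u(8, 0) = 5*(2400 - 120*8² + 120*8) = 5*(2400 - 120*64 + 960) = 5*(2400 - 7680 + 960) = 5*(-4320) = -21600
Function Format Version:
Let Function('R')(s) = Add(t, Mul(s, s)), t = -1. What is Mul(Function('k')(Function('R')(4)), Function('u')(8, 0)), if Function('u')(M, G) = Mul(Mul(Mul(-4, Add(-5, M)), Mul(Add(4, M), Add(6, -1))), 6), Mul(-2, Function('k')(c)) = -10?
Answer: -21600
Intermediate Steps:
Function('R')(s) = Add(-1, Pow(s, 2)) (Function('R')(s) = Add(-1, Mul(s, s)) = Add(-1, Pow(s, 2)))
Function('k')(c) = 5 (Function('k')(c) = Mul(Rational(-1, 2), -10) = 5)
Function('u')(M, G) = Mul(6, Add(20, Mul(-4, M)), Add(20, Mul(5, M))) (Function('u')(M, G) = Mul(Mul(Add(20, Mul(-4, M)), Mul(Add(4, M), 5)), 6) = Mul(Mul(Add(20, Mul(-4, M)), Add(20, Mul(5, M))), 6) = Mul(6, Add(20, Mul(-4, M)), Add(20, Mul(5, M))))
Mul(Function('k')(Function('R')(4)), Function('u')(8, 0)) = Mul(5, Add(2400, Mul(-120, Pow(8, 2)), Mul(120, 8))) = Mul(5, Add(2400, Mul(-120, 64), 960)) = Mul(5, Add(2400, -7680, 960)) = Mul(5, -4320) = -21600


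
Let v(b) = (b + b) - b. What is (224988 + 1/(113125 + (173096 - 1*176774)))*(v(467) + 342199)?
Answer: 8437897238104242/109447 ≈ 7.7096e+10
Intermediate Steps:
v(b) = b (v(b) = 2*b - b = b)
(224988 + 1/(113125 + (173096 - 1*176774)))*(v(467) + 342199) = (224988 + 1/(113125 + (173096 - 1*176774)))*(467 + 342199) = (224988 + 1/(113125 + (173096 - 176774)))*342666 = (224988 + 1/(113125 - 3678))*342666 = (224988 + 1/109447)*342666 = (24624261637/109447)*342666 = 8437897238104242/109447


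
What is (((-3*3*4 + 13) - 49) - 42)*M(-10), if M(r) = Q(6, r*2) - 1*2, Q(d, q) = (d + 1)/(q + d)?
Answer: 285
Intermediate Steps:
Q(d, q) = (1 + d)/(d + q)
M(r) = -2 + 7/(6 + 2*r) (M(r) = (1 + 6)/(6 + r*2) - 1*2 = 7/(6 + 2*r) - 2 = -2 + 7/(6 + 2*r))
(((-3*3*4 + 13) - 49) - 42)*M(-10) = (((-3*3*4 + 13) - 49) - 42)*((-5 - 4*(-10))/(2*(3 - 10))) = (((-9*4 + 13) - 49) - 42)*((½)*(-5 + 40)/(-7)) = (((-36 + 13) - 49) - 42)*((½)*(-⅐)*35) = ((-23 - 49) - 42)*(-5/2) = (-72 - 42)*(-5/2) = -114*(-5/2) = 285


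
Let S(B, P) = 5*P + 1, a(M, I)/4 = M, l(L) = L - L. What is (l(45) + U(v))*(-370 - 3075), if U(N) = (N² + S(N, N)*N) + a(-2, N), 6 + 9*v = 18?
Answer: -13780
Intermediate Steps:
v = 4/3 (v = -⅔ + (⅑)*18 = -⅔ + 2 = 4/3 ≈ 1.3333)
l(L) = 0
a(M, I) = 4*M
S(B, P) = 1 + 5*P
U(N) = -8 + N² + N*(1 + 5*N) (U(N) = (N² + (1 + 5*N)*N) + 4*(-2) = (N² + N*(1 + 5*N)) - 8 = -8 + N² + N*(1 + 5*N))
(l(45) + U(v))*(-370 - 3075) = (0 + (-8 + 4/3 + 6*(4/3)²))*(-370 - 3075) = (0 + (-8 + 4/3 + 6*(16/9)))*(-3445) = (0 + (-8 + 4/3 + 32/3))*(-3445) = (0 + 4)*(-3445) = 4*(-3445) = -13780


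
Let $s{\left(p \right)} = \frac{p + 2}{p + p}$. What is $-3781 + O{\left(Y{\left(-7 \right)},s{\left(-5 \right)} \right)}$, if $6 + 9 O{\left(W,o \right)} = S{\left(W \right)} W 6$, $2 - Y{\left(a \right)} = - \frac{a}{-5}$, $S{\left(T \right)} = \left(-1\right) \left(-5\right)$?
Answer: $- \frac{11311}{3} \approx -3770.3$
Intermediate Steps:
$S{\left(T \right)} = 5$
$s{\left(p \right)} = \frac{2 + p}{2 p}$
$Y{\left(a \right)} = 2 - \frac{a}{5}$ ($Y{\left(a \right)} = 2 - - \frac{a}{-5} = 2 - - \frac{a \left(-1\right)}{5} = 2 - - \frac{\left(-1\right) a}{5} = 2 - \frac{a}{5}$)
$O{\left(W,o \right)} = - \frac{2}{3} + \frac{10 W}{3}$ ($O{\left(W,o \right)} = - \frac{2}{3} + \frac{5 W 6}{9} = - \frac{2}{3} + \frac{30 W}{9} = - \frac{2}{3} + \frac{10 W}{3}$)
$-3781 + O{\left(Y{\left(-7 \right)},s{\left(-5 \right)} \right)} = -3781 - \left(\frac{2}{3} - \frac{10 \left(2 - - \frac{7}{5}\right)}{3}\right) = -3781 - \left(\frac{2}{3} - \frac{10 \left(2 + \frac{7}{5}\right)}{3}\right) = -3781 + \left(- \frac{2}{3} + \frac{10}{3} \cdot \frac{17}{5}\right) = -3781 + \left(- \frac{2}{3} + \frac{34}{3}\right) = -3781 + \frac{32}{3} = - \frac{11311}{3}$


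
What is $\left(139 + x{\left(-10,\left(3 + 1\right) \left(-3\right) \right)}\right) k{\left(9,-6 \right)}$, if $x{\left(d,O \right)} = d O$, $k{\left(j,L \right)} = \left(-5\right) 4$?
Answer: $-5180$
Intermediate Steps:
$k{\left(j,L \right)} = -20$
$x{\left(d,O \right)} = O d$
$\left(139 + x{\left(-10,\left(3 + 1\right) \left(-3\right) \right)}\right) k{\left(9,-6 \right)} = \left(139 + \left(3 + 1\right) \left(-3\right) \left(-10\right)\right) \left(-20\right) = \left(139 + 4 \left(-3\right) \left(-10\right)\right) \left(-20\right) = \left(139 - -120\right) \left(-20\right) = \left(139 + 120\right) \left(-20\right) = 259 \left(-20\right) = -5180$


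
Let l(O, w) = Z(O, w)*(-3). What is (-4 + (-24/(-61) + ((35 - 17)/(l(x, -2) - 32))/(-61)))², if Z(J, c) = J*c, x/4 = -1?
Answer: 37834801/2917264 ≈ 12.969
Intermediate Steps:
x = -4 (x = 4*(-1) = -4)
l(O, w) = -3*O*w (l(O, w) = (O*w)*(-3) = -3*O*w)
(-4 + (-24/(-61) + ((35 - 17)/(l(x, -2) - 32))/(-61)))² = (-4 + (-24/(-61) + ((35 - 17)/(-3*(-4)*(-2) - 32))/(-61)))² = (-4 + (-24*(-1/61) + (18/(-24 - 32))*(-1/61)))² = (-4 + (24/61 + (18/(-56))*(-1/61)))² = (-4 + (24/61 + (18*(-1/56))*(-1/61)))² = (-4 + (24/61 - 9/28*(-1/61)))² = (-4 + (24/61 + 9/1708))² = (-4 + 681/1708)² = (-6151/1708)² = 37834801/2917264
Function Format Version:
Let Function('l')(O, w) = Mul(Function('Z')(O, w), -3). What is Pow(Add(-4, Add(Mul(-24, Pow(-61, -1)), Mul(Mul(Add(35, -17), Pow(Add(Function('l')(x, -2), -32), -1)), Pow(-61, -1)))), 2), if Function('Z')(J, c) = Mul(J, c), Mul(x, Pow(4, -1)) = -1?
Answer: Rational(37834801, 2917264) ≈ 12.969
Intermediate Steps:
x = -4 (x = Mul(4, -1) = -4)
Function('l')(O, w) = Mul(-3, O, w) (Function('l')(O, w) = Mul(Mul(O, w), -3) = Mul(-3, O, w))
Pow(Add(-4, Add(Mul(-24, Pow(-61, -1)), Mul(Mul(Add(35, -17), Pow(Add(Function('l')(x, -2), -32), -1)), Pow(-61, -1)))), 2) = Pow(Add(-4, Add(Mul(-24, Pow(-61, -1)), Mul(Mul(Add(35, -17), Pow(Add(Mul(-3, -4, -2), -32), -1)), Pow(-61, -1)))), 2) = Pow(Add(-4, Add(Mul(-24, Rational(-1, 61)), Mul(Mul(18, Pow(Add(-24, -32), -1)), Rational(-1, 61)))), 2) = Pow(Add(-4, Add(Rational(24, 61), Mul(Mul(18, Pow(-56, -1)), Rational(-1, 61)))), 2) = Pow(Add(-4, Add(Rational(24, 61), Mul(Mul(18, Rational(-1, 56)), Rational(-1, 61)))), 2) = Pow(Add(-4, Add(Rational(24, 61), Mul(Rational(-9, 28), Rational(-1, 61)))), 2) = Pow(Add(-4, Add(Rational(24, 61), Rational(9, 1708))), 2) = Pow(Add(-4, Rational(681, 1708)), 2) = Pow(Rational(-6151, 1708), 2) = Rational(37834801, 2917264)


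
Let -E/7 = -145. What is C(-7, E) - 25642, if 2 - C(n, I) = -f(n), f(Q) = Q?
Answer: -25647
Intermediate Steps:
E = 1015 (E = -7*(-145) = 1015)
C(n, I) = 2 + n (C(n, I) = 2 - (-1)*n = 2 + n)
C(-7, E) - 25642 = (2 - 7) - 25642 = -5 - 25642 = -25647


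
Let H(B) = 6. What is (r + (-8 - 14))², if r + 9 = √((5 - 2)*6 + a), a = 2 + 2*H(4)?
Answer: 993 - 248*√2 ≈ 642.28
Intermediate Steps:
a = 14 (a = 2 + 2*6 = 2 + 12 = 14)
r = -9 + 4*√2 (r = -9 + √((5 - 2)*6 + 14) = -9 + √(3*6 + 14) = -9 + √(18 + 14) = -9 + √32 = -9 + 4*√2 ≈ -3.3431)
(r + (-8 - 14))² = ((-9 + 4*√2) + (-8 - 14))² = ((-9 + 4*√2) - 22)² = (-31 + 4*√2)²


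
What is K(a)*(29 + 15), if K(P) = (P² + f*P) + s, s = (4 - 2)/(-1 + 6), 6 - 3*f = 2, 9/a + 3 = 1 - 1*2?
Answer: 2167/20 ≈ 108.35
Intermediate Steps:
a = -9/4 (a = 9/(-3 + (1 - 1*2)) = 9/(-3 + (1 - 2)) = 9/(-3 - 1) = 9/(-4) = 9*(-¼) = -9/4 ≈ -2.2500)
f = 4/3 (f = 2 - ⅓*2 = 2 - ⅔ = 4/3 ≈ 1.3333)
s = ⅖ (s = 2/5 = 2*(⅕) = ⅖ ≈ 0.40000)
K(P) = ⅖ + P² + 4*P/3 (K(P) = (P² + 4*P/3) + ⅖ = ⅖ + P² + 4*P/3)
K(a)*(29 + 15) = (⅖ + (-9/4)² + (4/3)*(-9/4))*(29 + 15) = (⅖ + 81/16 - 3)*44 = (197/80)*44 = 2167/20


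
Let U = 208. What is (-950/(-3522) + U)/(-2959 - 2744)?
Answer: -366763/10042983 ≈ -0.036519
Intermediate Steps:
(-950/(-3522) + U)/(-2959 - 2744) = (-950/(-3522) + 208)/(-2959 - 2744) = (-950*(-1/3522) + 208)/(-5703) = (475/1761 + 208)*(-1/5703) = (366763/1761)*(-1/5703) = -366763/10042983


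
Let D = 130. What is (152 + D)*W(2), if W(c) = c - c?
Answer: 0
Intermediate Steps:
W(c) = 0
(152 + D)*W(2) = (152 + 130)*0 = 282*0 = 0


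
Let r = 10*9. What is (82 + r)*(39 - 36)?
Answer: 516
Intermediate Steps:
r = 90
(82 + r)*(39 - 36) = (82 + 90)*(39 - 36) = 172*3 = 516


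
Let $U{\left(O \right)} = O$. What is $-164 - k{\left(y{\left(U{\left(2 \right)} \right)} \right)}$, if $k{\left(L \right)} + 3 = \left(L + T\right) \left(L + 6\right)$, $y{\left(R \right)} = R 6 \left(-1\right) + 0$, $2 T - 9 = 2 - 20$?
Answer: $-260$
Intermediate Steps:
$T = - \frac{9}{2}$ ($T = \frac{9}{2} + \frac{2 - 20}{2} = \frac{9}{2} + \frac{1}{2} \left(-18\right) = \frac{9}{2} - 9 = - \frac{9}{2} \approx -4.5$)
$y{\left(R \right)} = - 6 R$ ($y{\left(R \right)} = 6 R \left(-1\right) + 0 = - 6 R + 0 = - 6 R$)
$k{\left(L \right)} = -3 + \left(6 + L\right) \left(- \frac{9}{2} + L\right)$ ($k{\left(L \right)} = -3 + \left(L - \frac{9}{2}\right) \left(L + 6\right) = -3 + \left(- \frac{9}{2} + L\right) \left(6 + L\right) = -3 + \left(6 + L\right) \left(- \frac{9}{2} + L\right)$)
$-164 - k{\left(y{\left(U{\left(2 \right)} \right)} \right)} = -164 - \left(-30 + \left(\left(-6\right) 2\right)^{2} + \frac{3 \left(\left(-6\right) 2\right)}{2}\right) = -164 - \left(-30 + \left(-12\right)^{2} + \frac{3}{2} \left(-12\right)\right) = -164 - \left(-30 + 144 - 18\right) = -164 - 96 = -260$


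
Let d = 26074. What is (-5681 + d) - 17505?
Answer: 2888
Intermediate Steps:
(-5681 + d) - 17505 = (-5681 + 26074) - 17505 = 20393 - 17505 = 2888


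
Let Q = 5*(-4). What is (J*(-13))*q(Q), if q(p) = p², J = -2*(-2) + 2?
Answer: -31200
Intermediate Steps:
Q = -20
J = 6 (J = 4 + 2 = 6)
(J*(-13))*q(Q) = (6*(-13))*(-20)² = -78*400 = -31200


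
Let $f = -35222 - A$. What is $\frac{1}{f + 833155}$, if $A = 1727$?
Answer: $\frac{1}{796206} \approx 1.256 \cdot 10^{-6}$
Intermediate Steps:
$f = -36949$ ($f = -35222 - 1727 = -36949$)
$\frac{1}{f + 833155} = \frac{1}{-36949 + 833155} = \frac{1}{796206}$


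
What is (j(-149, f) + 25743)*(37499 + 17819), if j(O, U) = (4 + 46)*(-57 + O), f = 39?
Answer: 854275874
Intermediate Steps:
j(O, U) = -2850 + 50*O (j(O, U) = 50*(-57 + O) = -2850 + 50*O)
(j(-149, f) + 25743)*(37499 + 17819) = ((-2850 + 50*(-149)) + 25743)*(37499 + 17819) = ((-2850 - 7450) + 25743)*55318 = (-10300 + 25743)*55318 = 15443*55318 = 854275874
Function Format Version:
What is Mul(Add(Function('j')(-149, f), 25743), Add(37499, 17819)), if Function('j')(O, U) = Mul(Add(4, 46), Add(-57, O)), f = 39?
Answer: 854275874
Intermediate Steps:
Function('j')(O, U) = Add(-2850, Mul(50, O)) (Function('j')(O, U) = Mul(50, Add(-57, O)) = Add(-2850, Mul(50, O)))
Mul(Add(Function('j')(-149, f), 25743), Add(37499, 17819)) = Mul(Add(Add(-2850, Mul(50, -149)), 25743), Add(37499, 17819)) = Mul(Add(Add(-2850, -7450), 25743), 55318) = Mul(Add(-10300, 25743), 55318) = Mul(15443, 55318) = 854275874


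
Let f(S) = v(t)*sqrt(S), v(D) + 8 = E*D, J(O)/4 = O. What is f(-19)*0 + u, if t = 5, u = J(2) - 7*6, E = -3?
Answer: -34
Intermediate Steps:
J(O) = 4*O
u = -34 (u = 4*2 - 7*6 = 8 - 42 = -34)
v(D) = -8 - 3*D
f(S) = -23*sqrt(S) (f(S) = (-8 - 3*5)*sqrt(S) = (-8 - 15)*sqrt(S) = -23*sqrt(S))
f(-19)*0 + u = -23*I*sqrt(19)*0 - 34 = 0 - 34 = -34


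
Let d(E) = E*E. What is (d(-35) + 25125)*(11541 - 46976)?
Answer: -933712250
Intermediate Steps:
d(E) = E**2
(d(-35) + 25125)*(11541 - 46976) = ((-35)**2 + 25125)*(11541 - 46976) = (1225 + 25125)*(-35435) = 26350*(-35435) = -933712250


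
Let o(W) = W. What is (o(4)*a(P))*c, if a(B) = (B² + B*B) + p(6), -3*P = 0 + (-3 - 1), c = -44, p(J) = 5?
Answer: -13552/9 ≈ -1505.8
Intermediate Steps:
P = 4/3 (P = -(0 + (-3 - 1))/3 = -(0 - 4)/3 = -⅓*(-4) = 4/3 ≈ 1.3333)
a(B) = 5 + 2*B² (a(B) = (B² + B*B) + 5 = (B² + B²) + 5 = 2*B² + 5 = 5 + 2*B²)
(o(4)*a(P))*c = (4*(5 + 2*(4/3)²))*(-44) = (4*(5 + 2*(16/9)))*(-44) = (4*(5 + 32/9))*(-44) = (4*(77/9))*(-44) = (308/9)*(-44) = -13552/9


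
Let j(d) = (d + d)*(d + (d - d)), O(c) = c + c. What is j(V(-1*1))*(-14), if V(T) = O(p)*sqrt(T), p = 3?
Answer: 1008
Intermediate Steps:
O(c) = 2*c
V(T) = 6*sqrt(T) (V(T) = (2*3)*sqrt(T) = 6*sqrt(T))
j(d) = 2*d**2 (j(d) = (2*d)*(d + 0) = (2*d)*d = 2*d**2)
j(V(-1*1))*(-14) = (2*(6*sqrt(-1*1))**2)*(-14) = (2*(6*sqrt(-1))**2)*(-14) = (2*(6*I)**2)*(-14) = (2*(-36))*(-14) = -72*(-14) = 1008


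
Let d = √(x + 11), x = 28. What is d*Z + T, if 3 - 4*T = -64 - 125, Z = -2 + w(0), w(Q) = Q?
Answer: 48 - 2*√39 ≈ 35.510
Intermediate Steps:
Z = -2 (Z = -2 + 0 = -2)
T = 48 (T = ¾ - (-64 - 125)/4 = ¾ - ¼*(-189) = ¾ + 189/4 = 48)
d = √39 (d = √(28 + 11) = √39 ≈ 6.2450)
d*Z + T = √39*(-2) + 48 = -2*√39 + 48 = 48 - 2*√39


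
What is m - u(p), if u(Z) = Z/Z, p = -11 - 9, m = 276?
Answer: 275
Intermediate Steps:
p = -20
u(Z) = 1
m - u(p) = 276 - 1*1 = 276 - 1 = 275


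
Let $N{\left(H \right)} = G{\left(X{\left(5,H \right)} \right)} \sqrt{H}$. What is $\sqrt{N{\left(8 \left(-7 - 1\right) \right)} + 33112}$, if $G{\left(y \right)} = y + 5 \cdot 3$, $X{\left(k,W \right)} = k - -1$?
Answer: $2 \sqrt{8278 + 42 i} \approx 181.97 + 0.46162 i$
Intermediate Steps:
$X{\left(k,W \right)} = 1 + k$ ($X{\left(k,W \right)} = k + 1 = 1 + k$)
$G{\left(y \right)} = 15 + y$ ($G{\left(y \right)} = y + 15 = 15 + y$)
$N{\left(H \right)} = 21 \sqrt{H}$ ($N{\left(H \right)} = \left(15 + \left(1 + 5\right)\right) \sqrt{H} = \left(15 + 6\right) \sqrt{H} = 21 \sqrt{H}$)
$\sqrt{N{\left(8 \left(-7 - 1\right) \right)} + 33112} = \sqrt{21 \sqrt{8 \left(-7 - 1\right)} + 33112} = \sqrt{21 \sqrt{8 \left(-8\right)} + 33112} = \sqrt{21 \sqrt{-64} + 33112} = \sqrt{21 \cdot 8 i + 33112} = \sqrt{168 i + 33112} = \sqrt{33112 + 168 i}$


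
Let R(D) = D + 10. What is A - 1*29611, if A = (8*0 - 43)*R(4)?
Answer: -30213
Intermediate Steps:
R(D) = 10 + D
A = -602 (A = (8*0 - 43)*(10 + 4) = (0 - 43)*14 = -43*14 = -602)
A - 1*29611 = -602 - 1*29611 = -602 - 29611 = -30213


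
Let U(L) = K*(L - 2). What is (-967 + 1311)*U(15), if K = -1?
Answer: -4472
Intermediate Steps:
U(L) = 2 - L (U(L) = -(L - 2) = -(-2 + L) = 2 - L)
(-967 + 1311)*U(15) = (-967 + 1311)*(2 - 1*15) = 344*(2 - 15) = 344*(-13) = -4472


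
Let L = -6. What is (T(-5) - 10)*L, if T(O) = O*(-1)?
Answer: 30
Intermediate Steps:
T(O) = -O
(T(-5) - 10)*L = (-1*(-5) - 10)*(-6) = (5 - 10)*(-6) = -5*(-6) = 30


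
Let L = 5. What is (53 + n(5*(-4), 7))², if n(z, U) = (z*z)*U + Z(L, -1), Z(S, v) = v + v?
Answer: 8128201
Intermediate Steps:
Z(S, v) = 2*v
n(z, U) = -2 + U*z² (n(z, U) = (z*z)*U + 2*(-1) = z²*U - 2 = U*z² - 2 = -2 + U*z²)
(53 + n(5*(-4), 7))² = (53 + (-2 + 7*(5*(-4))²))² = (53 + (-2 + 7*(-20)²))² = (53 + (-2 + 7*400))² = (53 + (-2 + 2800))² = (53 + 2798)² = 2851² = 8128201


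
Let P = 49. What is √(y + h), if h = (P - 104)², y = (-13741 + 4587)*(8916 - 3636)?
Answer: I*√48330095 ≈ 6952.0*I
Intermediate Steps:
y = -48333120 (y = -9154*5280 = -48333120)
h = 3025 (h = (49 - 104)² = (-55)² = 3025)
√(y + h) = √(-48333120 + 3025) = √(-48330095) = I*√48330095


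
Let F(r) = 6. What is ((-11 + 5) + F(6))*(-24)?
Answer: 0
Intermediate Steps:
((-11 + 5) + F(6))*(-24) = ((-11 + 5) + 6)*(-24) = (-6 + 6)*(-24) = 0*(-24) = 0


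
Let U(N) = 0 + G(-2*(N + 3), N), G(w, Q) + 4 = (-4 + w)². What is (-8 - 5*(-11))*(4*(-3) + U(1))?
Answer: 6016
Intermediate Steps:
G(w, Q) = -4 + (-4 + w)²
U(N) = -4 + (-10 - 2*N)² (U(N) = 0 + (-4 + (-4 - 2*(N + 3))²) = 0 + (-4 + (-4 - 2*(3 + N))²) = 0 + (-4 + (-4 + (-6 - 2*N))²) = 0 + (-4 + (-10 - 2*N)²) = -4 + (-10 - 2*N)²)
(-8 - 5*(-11))*(4*(-3) + U(1)) = (-8 - 5*(-11))*(4*(-3) + (-4 + 4*(5 + 1)²)) = (-8 + 55)*(-12 + (-4 + 4*6²)) = 47*(-12 + (-4 + 4*36)) = 47*(-12 + (-4 + 144)) = 47*(-12 + 140) = 47*128 = 6016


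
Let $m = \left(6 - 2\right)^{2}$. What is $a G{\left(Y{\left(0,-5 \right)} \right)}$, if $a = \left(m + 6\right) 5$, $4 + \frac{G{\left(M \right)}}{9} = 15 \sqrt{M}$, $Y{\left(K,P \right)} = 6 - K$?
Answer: $-3960 + 14850 \sqrt{6} \approx 32415.0$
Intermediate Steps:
$m = 16$ ($m = 4^{2} = 16$)
$G{\left(M \right)} = -36 + 135 \sqrt{M}$ ($G{\left(M \right)} = -36 + 9 \cdot 15 \sqrt{M} = -36 + 135 \sqrt{M}$)
$a = 110$ ($a = \left(16 + 6\right) 5 = 22 \cdot 5 = 110$)
$a G{\left(Y{\left(0,-5 \right)} \right)} = 110 \left(-36 + 135 \sqrt{6 - 0}\right) = 110 \left(-36 + 135 \sqrt{6 + 0}\right) = 110 \left(-36 + 135 \sqrt{6}\right) = -3960 + 14850 \sqrt{6}$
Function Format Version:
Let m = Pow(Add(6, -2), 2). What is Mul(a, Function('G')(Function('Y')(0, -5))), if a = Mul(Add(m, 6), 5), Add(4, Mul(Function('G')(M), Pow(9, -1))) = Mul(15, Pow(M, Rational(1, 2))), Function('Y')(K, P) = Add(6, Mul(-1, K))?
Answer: Add(-3960, Mul(14850, Pow(6, Rational(1, 2)))) ≈ 32415.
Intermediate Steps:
m = 16 (m = Pow(4, 2) = 16)
Function('G')(M) = Add(-36, Mul(135, Pow(M, Rational(1, 2)))) (Function('G')(M) = Add(-36, Mul(9, Mul(15, Pow(M, Rational(1, 2))))) = Add(-36, Mul(135, Pow(M, Rational(1, 2)))))
a = 110 (a = Mul(Add(16, 6), 5) = Mul(22, 5) = 110)
Mul(a, Function('G')(Function('Y')(0, -5))) = Mul(110, Add(-36, Mul(135, Pow(Add(6, Mul(-1, 0)), Rational(1, 2))))) = Mul(110, Add(-36, Mul(135, Pow(Add(6, 0), Rational(1, 2))))) = Mul(110, Add(-36, Mul(135, Pow(6, Rational(1, 2))))) = Add(-3960, Mul(14850, Pow(6, Rational(1, 2))))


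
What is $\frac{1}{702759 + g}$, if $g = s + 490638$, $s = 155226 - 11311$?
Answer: $\frac{1}{1337312} \approx 7.4777 \cdot 10^{-7}$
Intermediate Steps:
$s = 143915$
$g = 634553$ ($g = 143915 + 490638 = 634553$)
$\frac{1}{702759 + g} = \frac{1}{702759 + 634553} = \frac{1}{1337312}$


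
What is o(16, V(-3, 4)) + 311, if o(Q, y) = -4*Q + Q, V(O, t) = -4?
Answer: 263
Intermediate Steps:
o(Q, y) = -3*Q
o(16, V(-3, 4)) + 311 = -3*16 + 311 = -48 + 311 = 263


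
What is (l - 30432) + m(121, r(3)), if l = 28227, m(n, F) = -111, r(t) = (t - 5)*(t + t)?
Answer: -2316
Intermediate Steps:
r(t) = 2*t*(-5 + t) (r(t) = (-5 + t)*(2*t) = 2*t*(-5 + t))
(l - 30432) + m(121, r(3)) = (28227 - 30432) - 111 = -2205 - 111 = -2316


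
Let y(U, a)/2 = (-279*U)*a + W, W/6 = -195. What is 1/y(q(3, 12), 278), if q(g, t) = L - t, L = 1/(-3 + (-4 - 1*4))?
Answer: 11/20605752 ≈ 5.3383e-7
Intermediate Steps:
W = -1170 (W = 6*(-195) = -1170)
L = -1/11 (L = 1/(-3 + (-4 - 4)) = 1/(-3 - 8) = 1/(-11) = -1/11 ≈ -0.090909)
q(g, t) = -1/11 - t
y(U, a) = -2340 - 558*U*a (y(U, a) = 2*((-279*U)*a - 1170) = 2*(-279*U*a - 1170) = 2*(-1170 - 279*U*a) = -2340 - 558*U*a)
1/y(q(3, 12), 278) = 1/(-2340 - 558*(-1/11 - 1*12)*278) = 1/(-2340 - 558*(-1/11 - 12)*278) = 1/(-2340 - 558*(-133/11)*278) = 1/(-2340 + 20631492/11) = 1/(20605752/11) = 11/20605752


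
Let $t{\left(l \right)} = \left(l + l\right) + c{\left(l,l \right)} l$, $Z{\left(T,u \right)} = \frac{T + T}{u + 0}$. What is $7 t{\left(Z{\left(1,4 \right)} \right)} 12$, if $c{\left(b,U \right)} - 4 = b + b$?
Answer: $294$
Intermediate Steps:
$c{\left(b,U \right)} = 4 + 2 b$ ($c{\left(b,U \right)} = 4 + \left(b + b\right) = 4 + 2 b$)
$Z{\left(T,u \right)} = \frac{2 T}{u}$
$t{\left(l \right)} = 2 l + l \left(4 + 2 l\right)$ ($t{\left(l \right)} = \left(l + l\right) + \left(4 + 2 l\right) l = 2 l + l \left(4 + 2 l\right)$)
$7 t{\left(Z{\left(1,4 \right)} \right)} 12 = 7 \cdot 2 \cdot 2 \cdot 1 \cdot \frac{1}{4} \left(3 + 2 \cdot 1 \cdot \frac{1}{4}\right) 12 = 7 \cdot 2 \cdot \frac{1}{2} \left(3 + \frac{1}{2}\right) 12 = 7 \cdot 2 \cdot \frac{1}{2} \cdot \frac{7}{2} \cdot 12 = 7 \cdot \frac{7}{2} \cdot 12 = \frac{49}{2} \cdot 12 = 294$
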